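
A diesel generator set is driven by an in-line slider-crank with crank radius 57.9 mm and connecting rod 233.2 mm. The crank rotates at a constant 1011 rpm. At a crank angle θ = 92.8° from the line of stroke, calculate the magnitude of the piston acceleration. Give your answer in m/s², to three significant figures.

197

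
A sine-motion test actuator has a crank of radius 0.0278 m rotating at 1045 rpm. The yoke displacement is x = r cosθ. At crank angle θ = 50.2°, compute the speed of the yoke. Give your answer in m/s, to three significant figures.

2.34

ω = 109.4 rad/s (from 1045 rpm).
x = r cosθ ⇒ ẋ = −rω sinθ.
|v| = rω|sinθ| = 0.0278·109.4·|sin 50.2°| = 2.3373 m/s.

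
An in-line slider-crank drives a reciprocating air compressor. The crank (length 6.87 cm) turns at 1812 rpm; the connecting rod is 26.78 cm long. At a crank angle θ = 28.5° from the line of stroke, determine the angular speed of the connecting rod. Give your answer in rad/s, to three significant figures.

ω = 189.8 rad/s (converted from 1812 rpm).
The rod makes angle φ with the slider axis where L sinφ = r sinθ; differentiating, L cosφ·φ̇ = r ω cosθ.
L cosφ = √(L² − r² sin²θ) = 0.26579 m.
|ω_rod| = r ω |cosθ| / √(L² − r² sin²θ) = 0.0687·189.8·0.87882/0.26579 = 43.103 rad/s.

43.1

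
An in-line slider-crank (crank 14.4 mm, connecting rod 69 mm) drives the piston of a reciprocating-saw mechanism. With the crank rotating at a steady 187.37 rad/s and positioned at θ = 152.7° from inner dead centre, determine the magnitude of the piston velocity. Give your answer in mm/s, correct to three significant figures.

1010

ω = 187.4 rad/s
For an in-line slider-crank, x = r cosθ + √(L² − r² sin²θ), so v = −rω sinθ·[1 + r cosθ/√(L² − r² sin²θ)].
With r = 0.0144 m, L = 0.069 m, θ = 152.7°: √(L² − r² sin²θ) = 0.068683 m.
v = −0.0144·187.4·0.45865·[1 + 0.0144·-0.88862/0.068683] = -1.0069 m/s.
|v| = 1.0069 m/s = 1006.9 mm/s.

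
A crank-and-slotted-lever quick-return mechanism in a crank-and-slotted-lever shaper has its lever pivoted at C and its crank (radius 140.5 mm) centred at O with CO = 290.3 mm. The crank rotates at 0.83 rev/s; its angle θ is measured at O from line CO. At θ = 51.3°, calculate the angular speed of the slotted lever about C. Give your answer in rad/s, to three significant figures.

1.52

ω = 5.215 rad/s (from 0.83 rev/s).
Crank pin A relative to C: A = (d + r cosθ, r sinθ); lever angle φ = atan2(r sinθ, d + r cosθ).
Differentiating tanφ: φ̇ = rω(d cosθ + r)/(d² + r² + 2dr cosθ).
d² + r² + 2dr cosθ = |CA|² = 0.155018 m²;  d cosθ + r = +0.32201 m.
|ω_lever| = |0.1405·5.215·+0.32201| / 0.155018 = 1.522 rad/s.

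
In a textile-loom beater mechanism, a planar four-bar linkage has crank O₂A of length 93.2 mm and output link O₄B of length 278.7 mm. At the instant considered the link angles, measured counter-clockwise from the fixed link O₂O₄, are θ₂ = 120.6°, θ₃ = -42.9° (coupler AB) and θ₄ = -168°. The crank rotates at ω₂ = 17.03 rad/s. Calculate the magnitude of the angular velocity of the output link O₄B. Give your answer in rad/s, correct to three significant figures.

1.98

ω₂ = 17.03 rad/s
Differentiating the loop-closure r₂e^{iθ₂}+r₃e^{iθ₃}=r₁+r₄e^{iθ₄} gives r₂ω₂e^{iθ₂}+r₃ω₃e^{iθ₃}=r₄ω₄e^{iθ₄}.
Eliminating the other unknown: ω₄ = r₂ω₂ sin(θ₂−θ₃) / [r₄ sin(θ₄−θ₃)].
Numerator sine = +0.28402; denominator sine = -0.81815.
Result = 0.0932·17.03·(+0.28402) / (0.2787·(-0.81815)) = -1.977 rad/s; magnitude 1.977 rad/s.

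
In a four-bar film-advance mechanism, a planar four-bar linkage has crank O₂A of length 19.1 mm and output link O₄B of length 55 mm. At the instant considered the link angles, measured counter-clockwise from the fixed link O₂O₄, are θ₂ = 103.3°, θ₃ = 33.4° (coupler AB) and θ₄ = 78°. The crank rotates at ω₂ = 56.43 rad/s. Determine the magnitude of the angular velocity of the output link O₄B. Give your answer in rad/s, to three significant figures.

ω₂ = 56.43 rad/s
Differentiating the loop-closure r₂e^{iθ₂}+r₃e^{iθ₃}=r₁+r₄e^{iθ₄} gives r₂ω₂e^{iθ₂}+r₃ω₃e^{iθ₃}=r₄ω₄e^{iθ₄}.
Eliminating the other unknown: ω₄ = r₂ω₂ sin(θ₂−θ₃) / [r₄ sin(θ₄−θ₃)].
Numerator sine = +0.93909; denominator sine = +0.70215.
Result = 0.0191·56.43·(+0.93909) / (0.055·(+0.70215)) = +26.209 rad/s; magnitude 26.209 rad/s.

26.2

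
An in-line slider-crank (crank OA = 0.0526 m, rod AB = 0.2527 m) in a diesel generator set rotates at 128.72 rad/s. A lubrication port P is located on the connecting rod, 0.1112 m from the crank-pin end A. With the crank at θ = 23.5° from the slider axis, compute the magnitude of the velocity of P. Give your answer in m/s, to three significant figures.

4.55

ω = 128.7 rad/s.  Crank-pin speed |V_A| = rω = 6.7707 m/s, perpendicular to OA.
Rod angle: sinφ = −(r/L) sinθ ⇒ φ = -4.761°; ω_rod = −rω cosθ/√(L²−r²sin²θ) = -24.656 rad/s.
V_P = V_A + ω_rod × AP, with AP = 0.1112 m along the rod.
Components: V_Px = −rω sinθ − a·ω_rod·sinφ = -2.9274 m/s;  V_Py = rω cosθ + a·ω_rod·cosφ = +3.4768 m/s.
|V_P| = √(V_Px² + V_Py²) = 4.5451 m/s.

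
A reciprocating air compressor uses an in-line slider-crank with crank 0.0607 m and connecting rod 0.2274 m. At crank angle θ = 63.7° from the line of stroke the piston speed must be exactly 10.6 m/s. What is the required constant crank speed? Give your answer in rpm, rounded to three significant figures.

For an in-line slider-crank, |v_piston| = rω|sinθ|·[1 + r cosθ/√(L² − r² sin²θ)].
With r = 0.0607 m, L = 0.2274 m, θ = 63.7°: the bracketed kinematic factor |dx/dθ| = 0.061045 m.
ω = v/|dx/dθ| = 10.6/0.061045 = 173.64 rad/s.
N = 60ω/(2π) = 1658.2 rpm.

1660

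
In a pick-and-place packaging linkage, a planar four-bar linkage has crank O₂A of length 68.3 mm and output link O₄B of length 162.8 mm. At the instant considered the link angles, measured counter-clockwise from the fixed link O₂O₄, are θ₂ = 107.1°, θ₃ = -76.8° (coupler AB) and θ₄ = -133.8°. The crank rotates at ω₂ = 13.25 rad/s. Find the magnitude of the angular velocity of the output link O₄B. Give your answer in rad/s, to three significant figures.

0.451

ω₂ = 13.25 rad/s
Differentiating the loop-closure r₂e^{iθ₂}+r₃e^{iθ₃}=r₁+r₄e^{iθ₄} gives r₂ω₂e^{iθ₂}+r₃ω₃e^{iθ₃}=r₄ω₄e^{iθ₄}.
Eliminating the other unknown: ω₄ = r₂ω₂ sin(θ₂−θ₃) / [r₄ sin(θ₄−θ₃)].
Numerator sine = -0.06802; denominator sine = -0.83867.
Result = 0.0683·13.25·(-0.06802) / (0.1628·(-0.83867)) = +0.45081 rad/s; magnitude 0.45081 rad/s.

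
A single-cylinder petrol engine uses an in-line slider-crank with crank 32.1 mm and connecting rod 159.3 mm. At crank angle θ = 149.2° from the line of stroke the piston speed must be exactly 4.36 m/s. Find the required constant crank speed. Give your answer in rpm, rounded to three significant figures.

For an in-line slider-crank, |v_piston| = rω|sinθ|·[1 + r cosθ/√(L² − r² sin²θ)].
With r = 0.0321 m, L = 0.1593 m, θ = 149.2°: the bracketed kinematic factor |dx/dθ| = 0.013576 m.
ω = v/|dx/dθ| = 4.36/0.013576 = 321.15 rad/s.
N = 60ω/(2π) = 3066.7 rpm.

3070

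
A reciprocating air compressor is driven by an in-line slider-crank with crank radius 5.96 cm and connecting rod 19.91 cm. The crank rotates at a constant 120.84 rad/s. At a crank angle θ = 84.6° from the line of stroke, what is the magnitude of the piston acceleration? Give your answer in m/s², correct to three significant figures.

ω = 120.8 rad/s
x(θ) = r cosθ + √(L² − r² sin²θ); with ω constant, a = ω²·d²x/dθ².
d²x/dθ² = −r cosθ − r²(cos2θ)/√u − r⁴ sin²2θ/(4u^{3/2}),  u = L² − r² sin²θ = 0.0361201 m².
Substituting r = 0.0596 m, L = 0.1991 m, θ = 84.6°: d²x/dθ² = +0.012734 m.
a = ω²·d²x/dθ² = (120.8)²·(+0.012734) = +185.95 m/s²;  |a| = 185.95 m/s².

186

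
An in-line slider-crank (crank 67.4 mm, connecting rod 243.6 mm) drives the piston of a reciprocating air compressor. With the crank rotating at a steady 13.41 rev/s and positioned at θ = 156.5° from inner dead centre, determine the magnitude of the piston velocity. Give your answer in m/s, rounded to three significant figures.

1.69

ω = 2π·13.4 = 84.26 rad/s
For an in-line slider-crank, x = r cosθ + √(L² − r² sin²θ), so v = −rω sinθ·[1 + r cosθ/√(L² − r² sin²θ)].
With r = 0.0674 m, L = 0.2436 m, θ = 156.5°: √(L² − r² sin²θ) = 0.24211 m.
v = −0.0674·84.26·0.39875·[1 + 0.0674·-0.91706/0.24211] = -1.6864 m/s.
|v| = 1.6864 m/s.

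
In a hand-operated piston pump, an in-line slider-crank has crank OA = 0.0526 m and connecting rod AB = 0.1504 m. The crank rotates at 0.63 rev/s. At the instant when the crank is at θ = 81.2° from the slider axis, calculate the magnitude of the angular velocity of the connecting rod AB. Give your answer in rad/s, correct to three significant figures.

0.226

ω = 3.958 rad/s (converted from 0.63 rev/s).
The rod makes angle φ with the slider axis where L sinφ = r sinθ; differentiating, L cosφ·φ̇ = r ω cosθ.
L cosφ = √(L² − r² sin²θ) = 0.14113 m.
|ω_rod| = r ω |cosθ| / √(L² − r² sin²θ) = 0.0526·3.958·0.15299/0.14113 = 0.2257 rad/s.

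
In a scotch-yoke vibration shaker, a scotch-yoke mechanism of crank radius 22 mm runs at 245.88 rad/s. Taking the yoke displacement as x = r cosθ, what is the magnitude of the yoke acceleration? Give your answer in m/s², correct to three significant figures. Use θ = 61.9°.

ω = 245.9 rad/s
x = r cosθ ⇒ ẍ = −rω² cosθ (ω constant).
|a| = rω²|cosθ| = 0.022·(245.9)²·|cos 61.9°| = 626.47 m/s².

626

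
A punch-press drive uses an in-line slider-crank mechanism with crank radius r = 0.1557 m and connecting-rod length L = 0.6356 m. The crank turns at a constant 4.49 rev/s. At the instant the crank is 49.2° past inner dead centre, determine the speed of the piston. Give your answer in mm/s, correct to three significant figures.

ω = 2π·4.49 = 28.21 rad/s
For an in-line slider-crank, x = r cosθ + √(L² − r² sin²θ), so v = −rω sinθ·[1 + r cosθ/√(L² − r² sin²θ)].
With r = 0.1557 m, L = 0.6356 m, θ = 49.2°: √(L² − r² sin²θ) = 0.62458 m.
v = −0.1557·28.21·0.75700·[1 + 0.1557·0.65342/0.62458] = -3.8668 m/s.
|v| = 3.8668 m/s = 3866.8 mm/s.

3870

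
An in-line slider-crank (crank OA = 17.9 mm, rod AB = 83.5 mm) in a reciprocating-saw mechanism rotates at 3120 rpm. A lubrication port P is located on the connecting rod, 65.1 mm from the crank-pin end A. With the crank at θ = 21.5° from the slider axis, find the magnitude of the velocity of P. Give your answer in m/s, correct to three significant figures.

ω = 326.7 rad/s.  Crank-pin speed |V_A| = rω = 5.8484 m/s, perpendicular to OA.
Rod angle: sinφ = −(r/L) sinθ ⇒ φ = -4.506°; ω_rod = −rω cosθ/√(L²−r²sin²θ) = -65.369 rad/s.
V_P = V_A + ω_rod × AP, with AP = 0.0651 m along the rod.
Components: V_Px = −rω sinθ − a·ω_rod·sinφ = -2.4778 m/s;  V_Py = rω cosθ + a·ω_rod·cosφ = +1.1991 m/s.
|V_P| = √(V_Px² + V_Py²) = 2.7527 m/s.

2.75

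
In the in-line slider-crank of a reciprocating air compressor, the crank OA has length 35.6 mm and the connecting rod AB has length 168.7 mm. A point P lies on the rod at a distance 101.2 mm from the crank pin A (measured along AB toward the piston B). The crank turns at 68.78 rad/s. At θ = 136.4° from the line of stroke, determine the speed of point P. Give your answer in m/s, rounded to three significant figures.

1.69

ω = 68.78 rad/s.  Crank-pin speed |V_A| = rω = 2.4486 m/s, perpendicular to OA.
Rod angle: sinφ = −(r/L) sinθ ⇒ φ = -8.368°; ω_rod = −rω cosθ/√(L²−r²sin²θ) = +10.624 rad/s.
V_P = V_A + ω_rod × AP, with AP = 0.1012 m along the rod.
Components: V_Px = −rω sinθ − a·ω_rod·sinφ = -1.5321 m/s;  V_Py = rω cosθ + a·ω_rod·cosφ = -0.70948 m/s.
|V_P| = √(V_Px² + V_Py²) = 1.6884 m/s.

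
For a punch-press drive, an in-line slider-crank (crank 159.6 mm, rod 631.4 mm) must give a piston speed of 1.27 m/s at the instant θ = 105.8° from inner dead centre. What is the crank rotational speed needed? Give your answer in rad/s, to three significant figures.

For an in-line slider-crank, |v_piston| = rω|sinθ|·[1 + r cosθ/√(L² − r² sin²θ)].
With r = 0.1596 m, L = 0.6314 m, θ = 105.8°: the bracketed kinematic factor |dx/dθ| = 0.14267 m.
ω = v/|dx/dθ| = 1.27/0.14267 = 8.9015 rad/s.

8.90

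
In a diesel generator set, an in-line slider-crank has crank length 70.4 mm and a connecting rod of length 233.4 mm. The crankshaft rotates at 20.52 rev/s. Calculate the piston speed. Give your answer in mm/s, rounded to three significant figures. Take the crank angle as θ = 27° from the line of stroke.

5240

ω = 2π·20.5 = 128.9 rad/s
For an in-line slider-crank, x = r cosθ + √(L² − r² sin²θ), so v = −rω sinθ·[1 + r cosθ/√(L² − r² sin²θ)].
With r = 0.0704 m, L = 0.2334 m, θ = 27°: √(L² − r² sin²θ) = 0.2312 m.
v = −0.0704·128.9·0.45399·[1 + 0.0704·0.89101/0.2312] = -5.2387 m/s.
|v| = 5.2387 m/s = 5238.7 mm/s.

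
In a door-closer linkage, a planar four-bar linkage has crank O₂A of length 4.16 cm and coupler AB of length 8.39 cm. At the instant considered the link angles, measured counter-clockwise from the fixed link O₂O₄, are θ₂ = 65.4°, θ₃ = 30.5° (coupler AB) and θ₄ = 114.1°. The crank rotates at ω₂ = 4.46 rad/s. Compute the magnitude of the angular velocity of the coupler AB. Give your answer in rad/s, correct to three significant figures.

ω₂ = 4.46 rad/s
Differentiating the loop-closure r₂e^{iθ₂}+r₃e^{iθ₃}=r₁+r₄e^{iθ₄} gives r₂ω₂e^{iθ₂}+r₃ω₃e^{iθ₃}=r₄ω₄e^{iθ₄}.
Eliminating the other unknown: ω₃ = r₂ω₂ sin(θ₄−θ₂) / [r₃ sin(θ₃−θ₄)].
Numerator sine = +0.75126; denominator sine = -0.99377.
Result = 0.0416·4.46·(+0.75126) / (0.0839·(-0.99377)) = -1.6718 rad/s; magnitude 1.6718 rad/s.

1.67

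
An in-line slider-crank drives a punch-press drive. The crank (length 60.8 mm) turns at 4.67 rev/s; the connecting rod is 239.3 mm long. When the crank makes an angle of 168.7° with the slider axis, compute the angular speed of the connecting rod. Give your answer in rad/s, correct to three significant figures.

7.32

ω = 29.34 rad/s (converted from 4.67 rev/s).
The rod makes angle φ with the slider axis where L sinφ = r sinθ; differentiating, L cosφ·φ̇ = r ω cosθ.
L cosφ = √(L² − r² sin²θ) = 0.239 m.
|ω_rod| = r ω |cosθ| / √(L² − r² sin²θ) = 0.0608·29.34·0.98061/0.239 = 7.3197 rad/s.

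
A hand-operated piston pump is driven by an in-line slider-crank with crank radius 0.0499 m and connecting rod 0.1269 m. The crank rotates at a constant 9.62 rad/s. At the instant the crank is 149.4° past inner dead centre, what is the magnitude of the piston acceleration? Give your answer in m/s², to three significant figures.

3.02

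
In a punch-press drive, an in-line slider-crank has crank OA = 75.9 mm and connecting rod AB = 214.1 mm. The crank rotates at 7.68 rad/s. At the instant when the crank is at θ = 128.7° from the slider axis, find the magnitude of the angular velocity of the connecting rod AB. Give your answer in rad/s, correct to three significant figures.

ω = 7.68 rad/s
The rod makes angle φ with the slider axis where L sinφ = r sinθ; differentiating, L cosφ·φ̇ = r ω cosθ.
L cosφ = √(L² − r² sin²θ) = 0.20574 m.
|ω_rod| = r ω |cosθ| / √(L² − r² sin²θ) = 0.0759·7.68·0.62524/0.20574 = 1.7714 rad/s.

1.77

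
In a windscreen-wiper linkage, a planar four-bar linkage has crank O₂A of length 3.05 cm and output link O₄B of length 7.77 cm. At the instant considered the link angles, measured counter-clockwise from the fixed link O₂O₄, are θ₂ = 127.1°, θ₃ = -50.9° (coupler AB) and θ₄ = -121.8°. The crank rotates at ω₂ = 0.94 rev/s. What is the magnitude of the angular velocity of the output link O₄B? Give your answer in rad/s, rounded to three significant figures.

ω₂ = 5.906 rad/s (from 0.94 rev/s).
Differentiating the loop-closure r₂e^{iθ₂}+r₃e^{iθ₃}=r₁+r₄e^{iθ₄} gives r₂ω₂e^{iθ₂}+r₃ω₃e^{iθ₃}=r₄ω₄e^{iθ₄}.
Eliminating the other unknown: ω₄ = r₂ω₂ sin(θ₂−θ₃) / [r₄ sin(θ₄−θ₃)].
Numerator sine = +0.03490; denominator sine = -0.94495.
Result = 0.0305·5.906·(+0.03490) / (0.0777·(-0.94495)) = -0.085624 rad/s; magnitude 0.085624 rad/s.

0.0856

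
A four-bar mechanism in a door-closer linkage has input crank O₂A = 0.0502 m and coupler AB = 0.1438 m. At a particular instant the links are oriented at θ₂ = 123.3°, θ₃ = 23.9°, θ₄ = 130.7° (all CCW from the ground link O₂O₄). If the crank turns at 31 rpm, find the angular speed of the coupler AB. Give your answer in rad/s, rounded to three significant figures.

ω₂ = 3.246 rad/s (from 31 rpm).
Differentiating the loop-closure r₂e^{iθ₂}+r₃e^{iθ₃}=r₁+r₄e^{iθ₄} gives r₂ω₂e^{iθ₂}+r₃ω₃e^{iθ₃}=r₄ω₄e^{iθ₄}.
Eliminating the other unknown: ω₃ = r₂ω₂ sin(θ₄−θ₂) / [r₃ sin(θ₃−θ₄)].
Numerator sine = +0.12880; denominator sine = -0.95732.
Result = 0.0502·3.246·(+0.12880) / (0.1438·(-0.95732)) = -0.15247 rad/s; magnitude 0.15247 rad/s.

0.152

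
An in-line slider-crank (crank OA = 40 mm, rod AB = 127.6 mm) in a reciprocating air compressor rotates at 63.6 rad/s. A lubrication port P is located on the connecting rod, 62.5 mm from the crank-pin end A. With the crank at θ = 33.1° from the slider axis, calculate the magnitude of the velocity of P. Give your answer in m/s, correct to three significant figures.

1.91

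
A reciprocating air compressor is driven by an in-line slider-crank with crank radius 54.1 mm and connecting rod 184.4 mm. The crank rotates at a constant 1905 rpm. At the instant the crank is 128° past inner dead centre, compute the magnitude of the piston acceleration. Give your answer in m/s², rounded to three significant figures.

ω = 2π·1905/60 = 199.5 rad/s
x(θ) = r cosθ + √(L² − r² sin²θ); with ω constant, a = ω²·d²x/dθ².
d²x/dθ² = −r cosθ − r²(cos2θ)/√u − r⁴ sin²2θ/(4u^{3/2}),  u = L² − r² sin²θ = 0.0321859 m².
Substituting r = 0.0541 m, L = 0.1844 m, θ = 128°: d²x/dθ² = +0.036905 m.
a = ω²·d²x/dθ² = (199.5)²·(+0.036905) = +1468.7 m/s²;  |a| = 1468.7 m/s².

1470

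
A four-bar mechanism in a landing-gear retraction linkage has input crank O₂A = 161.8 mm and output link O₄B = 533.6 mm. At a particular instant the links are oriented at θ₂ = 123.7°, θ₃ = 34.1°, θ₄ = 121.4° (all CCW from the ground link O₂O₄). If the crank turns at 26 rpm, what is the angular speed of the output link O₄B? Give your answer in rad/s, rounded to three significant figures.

ω₂ = 2.723 rad/s (from 26 rpm).
Differentiating the loop-closure r₂e^{iθ₂}+r₃e^{iθ₃}=r₁+r₄e^{iθ₄} gives r₂ω₂e^{iθ₂}+r₃ω₃e^{iθ₃}=r₄ω₄e^{iθ₄}.
Eliminating the other unknown: ω₄ = r₂ω₂ sin(θ₂−θ₃) / [r₄ sin(θ₄−θ₃)].
Numerator sine = +0.99998; denominator sine = +0.99889.
Result = 0.1618·2.723·(+0.99998) / (0.5336·(+0.99889)) = +0.82649 rad/s; magnitude 0.82649 rad/s.

0.826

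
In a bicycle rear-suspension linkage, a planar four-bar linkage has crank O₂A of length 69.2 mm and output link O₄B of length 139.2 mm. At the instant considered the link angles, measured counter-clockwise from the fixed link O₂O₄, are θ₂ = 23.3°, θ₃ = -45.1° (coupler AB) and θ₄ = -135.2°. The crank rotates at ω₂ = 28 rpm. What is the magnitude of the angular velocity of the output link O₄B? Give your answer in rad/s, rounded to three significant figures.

ω₂ = 2.932 rad/s (from 28 rpm).
Differentiating the loop-closure r₂e^{iθ₂}+r₃e^{iθ₃}=r₁+r₄e^{iθ₄} gives r₂ω₂e^{iθ₂}+r₃ω₃e^{iθ₃}=r₄ω₄e^{iθ₄}.
Eliminating the other unknown: ω₄ = r₂ω₂ sin(θ₂−θ₃) / [r₄ sin(θ₄−θ₃)].
Numerator sine = +0.92978; denominator sine = -1.00000.
Result = 0.0692·2.932·(+0.92978) / (0.1392·(-1.00000)) = -1.3553 rad/s; magnitude 1.3553 rad/s.

1.36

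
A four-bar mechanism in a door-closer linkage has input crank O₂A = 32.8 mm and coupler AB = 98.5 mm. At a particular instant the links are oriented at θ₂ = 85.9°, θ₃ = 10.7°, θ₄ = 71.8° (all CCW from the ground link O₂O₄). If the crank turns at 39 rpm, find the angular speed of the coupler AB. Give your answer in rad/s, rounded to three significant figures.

0.378

ω₂ = 4.084 rad/s (from 39 rpm).
Differentiating the loop-closure r₂e^{iθ₂}+r₃e^{iθ₃}=r₁+r₄e^{iθ₄} gives r₂ω₂e^{iθ₂}+r₃ω₃e^{iθ₃}=r₄ω₄e^{iθ₄}.
Eliminating the other unknown: ω₃ = r₂ω₂ sin(θ₄−θ₂) / [r₃ sin(θ₃−θ₄)].
Numerator sine = -0.24362; denominator sine = -0.87546.
Result = 0.0328·4.084·(-0.24362) / (0.0985·(-0.87546)) = +0.37844 rad/s; magnitude 0.37844 rad/s.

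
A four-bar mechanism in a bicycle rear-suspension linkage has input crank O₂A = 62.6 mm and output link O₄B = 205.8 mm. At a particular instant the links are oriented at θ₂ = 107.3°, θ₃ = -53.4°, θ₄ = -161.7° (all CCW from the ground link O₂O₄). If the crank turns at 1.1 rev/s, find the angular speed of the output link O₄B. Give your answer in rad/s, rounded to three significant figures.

ω₂ = 6.912 rad/s (from 1.1 rev/s).
Differentiating the loop-closure r₂e^{iθ₂}+r₃e^{iθ₃}=r₁+r₄e^{iθ₄} gives r₂ω₂e^{iθ₂}+r₃ω₃e^{iθ₃}=r₄ω₄e^{iθ₄}.
Eliminating the other unknown: ω₄ = r₂ω₂ sin(θ₂−θ₃) / [r₄ sin(θ₄−θ₃)].
Numerator sine = +0.33051; denominator sine = -0.94943.
Result = 0.0626·6.912·(+0.33051) / (0.2058·(-0.94943)) = -0.73187 rad/s; magnitude 0.73187 rad/s.

0.732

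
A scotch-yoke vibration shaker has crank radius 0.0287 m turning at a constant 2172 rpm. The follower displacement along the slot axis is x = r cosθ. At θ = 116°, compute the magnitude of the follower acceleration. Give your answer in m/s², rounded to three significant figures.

651

ω = 227.5 rad/s (from 2172 rpm).
x = r cosθ ⇒ ẍ = −rω² cosθ (ω constant).
|a| = rω²|cosθ| = 0.0287·(227.5)²·|cos 116°| = 650.88 m/s².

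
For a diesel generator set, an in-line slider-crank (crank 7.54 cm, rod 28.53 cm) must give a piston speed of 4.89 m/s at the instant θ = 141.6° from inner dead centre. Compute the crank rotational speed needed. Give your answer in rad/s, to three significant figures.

132

For an in-line slider-crank, |v_piston| = rω|sinθ|·[1 + r cosθ/√(L² − r² sin²θ)].
With r = 0.0754 m, L = 0.2853 m, θ = 141.6°: the bracketed kinematic factor |dx/dθ| = 0.037001 m.
ω = v/|dx/dθ| = 4.89/0.037001 = 132.16 rad/s.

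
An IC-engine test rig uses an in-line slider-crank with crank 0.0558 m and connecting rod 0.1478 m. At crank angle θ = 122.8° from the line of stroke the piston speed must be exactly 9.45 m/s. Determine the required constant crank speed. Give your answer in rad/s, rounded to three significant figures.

257

For an in-line slider-crank, |v_piston| = rω|sinθ|·[1 + r cosθ/√(L² − r² sin²θ)].
With r = 0.0558 m, L = 0.1478 m, θ = 122.8°: the bracketed kinematic factor |dx/dθ| = 0.036788 m.
ω = v/|dx/dθ| = 9.45/0.036788 = 256.88 rad/s.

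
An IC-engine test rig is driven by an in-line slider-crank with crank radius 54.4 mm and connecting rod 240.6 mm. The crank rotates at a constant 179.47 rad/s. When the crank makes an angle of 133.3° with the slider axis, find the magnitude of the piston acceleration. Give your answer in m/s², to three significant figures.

1220

ω = 179.5 rad/s
x(θ) = r cosθ + √(L² − r² sin²θ); with ω constant, a = ω²·d²x/dθ².
d²x/dθ² = −r cosθ − r²(cos2θ)/√u − r⁴ sin²2θ/(4u^{3/2}),  u = L² − r² sin²θ = 0.0563209 m².
Substituting r = 0.0544 m, L = 0.2406 m, θ = 133.3°: d²x/dθ² = +0.037885 m.
a = ω²·d²x/dθ² = (179.5)²·(+0.037885) = +1220.3 m/s²;  |a| = 1220.3 m/s².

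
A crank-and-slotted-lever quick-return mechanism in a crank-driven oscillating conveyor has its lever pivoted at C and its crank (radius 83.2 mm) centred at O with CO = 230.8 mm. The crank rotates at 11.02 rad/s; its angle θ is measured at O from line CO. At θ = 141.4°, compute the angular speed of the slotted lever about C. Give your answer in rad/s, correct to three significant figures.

2.95

ω = 11.02 rad/s
Crank pin A relative to C: A = (d + r cosθ, r sinθ); lever angle φ = atan2(r sinθ, d + r cosθ).
Differentiating tanφ: φ̇ = rω(d cosθ + r)/(d² + r² + 2dr cosθ).
d² + r² + 2dr cosθ = |CA|² = 0.0301765 m²;  d cosθ + r = -0.097175 m.
|ω_lever| = |0.0832·11.02·-0.097175| / 0.0301765 = 2.9525 rad/s.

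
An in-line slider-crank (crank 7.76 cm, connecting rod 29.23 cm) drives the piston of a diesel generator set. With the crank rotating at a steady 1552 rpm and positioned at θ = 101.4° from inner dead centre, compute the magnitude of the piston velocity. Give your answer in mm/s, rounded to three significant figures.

ω = 2π·1552/60 = 162.5 rad/s
For an in-line slider-crank, x = r cosθ + √(L² − r² sin²θ), so v = −rω sinθ·[1 + r cosθ/√(L² − r² sin²θ)].
With r = 0.0776 m, L = 0.2923 m, θ = 101.4°: √(L² − r² sin²θ) = 0.28223 m.
v = −0.0776·162.5·0.98027·[1 + 0.0776·-0.19766/0.28223] = -11.691 m/s.
|v| = 11.691 m/s = 11691 mm/s.

11700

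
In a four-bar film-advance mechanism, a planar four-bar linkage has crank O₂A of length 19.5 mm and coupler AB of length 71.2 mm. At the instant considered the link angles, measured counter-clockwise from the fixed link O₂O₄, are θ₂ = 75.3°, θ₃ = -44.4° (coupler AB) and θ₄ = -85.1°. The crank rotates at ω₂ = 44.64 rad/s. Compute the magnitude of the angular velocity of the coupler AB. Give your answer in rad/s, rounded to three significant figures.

6.29

ω₂ = 44.64 rad/s
Differentiating the loop-closure r₂e^{iθ₂}+r₃e^{iθ₃}=r₁+r₄e^{iθ₄} gives r₂ω₂e^{iθ₂}+r₃ω₃e^{iθ₃}=r₄ω₄e^{iθ₄}.
Eliminating the other unknown: ω₃ = r₂ω₂ sin(θ₄−θ₂) / [r₃ sin(θ₃−θ₄)].
Numerator sine = -0.33545; denominator sine = +0.65210.
Result = 0.0195·44.64·(-0.33545) / (0.0712·(+0.65210)) = -6.2892 rad/s; magnitude 6.2892 rad/s.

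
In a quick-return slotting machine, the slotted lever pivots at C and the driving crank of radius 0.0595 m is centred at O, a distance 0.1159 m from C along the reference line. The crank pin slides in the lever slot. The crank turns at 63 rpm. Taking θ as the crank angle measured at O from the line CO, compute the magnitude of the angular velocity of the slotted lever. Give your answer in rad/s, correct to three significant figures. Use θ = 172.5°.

ω = 6.597 rad/s (from 63 rpm).
Crank pin A relative to C: A = (d + r cosθ, r sinθ); lever angle φ = atan2(r sinθ, d + r cosθ).
Differentiating tanφ: φ̇ = rω(d cosθ + r)/(d² + r² + 2dr cosθ).
d² + r² + 2dr cosθ = |CA|² = 0.00329895 m²;  d cosθ + r = -0.055408 m.
|ω_lever| = |0.0595·6.597·-0.055408| / 0.00329895 = 6.593 rad/s.

6.59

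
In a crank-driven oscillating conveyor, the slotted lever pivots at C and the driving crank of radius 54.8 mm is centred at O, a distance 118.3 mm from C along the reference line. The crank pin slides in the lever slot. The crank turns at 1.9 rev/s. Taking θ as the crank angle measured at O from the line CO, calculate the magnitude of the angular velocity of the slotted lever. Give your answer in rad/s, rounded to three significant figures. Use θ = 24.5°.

3.69

ω = 11.94 rad/s (from 1.9 rev/s).
Crank pin A relative to C: A = (d + r cosθ, r sinθ); lever angle φ = atan2(r sinθ, d + r cosθ).
Differentiating tanφ: φ̇ = rω(d cosθ + r)/(d² + r² + 2dr cosθ).
d² + r² + 2dr cosθ = |CA|² = 0.0287962 m²;  d cosθ + r = +0.16245 m.
|ω_lever| = |0.0548·11.94·+0.16245| / 0.0287962 = 3.6906 rad/s.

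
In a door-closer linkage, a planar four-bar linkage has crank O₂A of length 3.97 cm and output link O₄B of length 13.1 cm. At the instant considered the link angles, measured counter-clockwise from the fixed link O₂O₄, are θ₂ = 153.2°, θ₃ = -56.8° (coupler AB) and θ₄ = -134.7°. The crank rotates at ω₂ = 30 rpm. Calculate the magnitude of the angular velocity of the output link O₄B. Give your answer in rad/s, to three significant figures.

0.487

ω₂ = 3.142 rad/s (from 30 rpm).
Differentiating the loop-closure r₂e^{iθ₂}+r₃e^{iθ₃}=r₁+r₄e^{iθ₄} gives r₂ω₂e^{iθ₂}+r₃ω₃e^{iθ₃}=r₄ω₄e^{iθ₄}.
Eliminating the other unknown: ω₄ = r₂ω₂ sin(θ₂−θ₃) / [r₄ sin(θ₄−θ₃)].
Numerator sine = -0.50000; denominator sine = -0.97778.
Result = 0.0397·3.142·(-0.50000) / (0.131·(-0.97778)) = +0.48685 rad/s; magnitude 0.48685 rad/s.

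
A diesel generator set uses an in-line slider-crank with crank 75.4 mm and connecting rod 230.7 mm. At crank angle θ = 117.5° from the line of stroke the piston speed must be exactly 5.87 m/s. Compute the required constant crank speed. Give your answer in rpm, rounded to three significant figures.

995

For an in-line slider-crank, |v_piston| = rω|sinθ|·[1 + r cosθ/√(L² − r² sin²θ)].
With r = 0.0754 m, L = 0.2307 m, θ = 117.5°: the bracketed kinematic factor |dx/dθ| = 0.056335 m.
ω = v/|dx/dθ| = 5.87/0.056335 = 104.2 rad/s.
N = 60ω/(2π) = 995.03 rpm.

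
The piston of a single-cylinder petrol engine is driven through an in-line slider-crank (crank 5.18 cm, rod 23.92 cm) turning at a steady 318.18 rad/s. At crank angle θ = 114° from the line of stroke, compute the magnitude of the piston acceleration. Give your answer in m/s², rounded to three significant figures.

ω = 318.2 rad/s
x(θ) = r cosθ + √(L² − r² sin²θ); with ω constant, a = ω²·d²x/dθ².
d²x/dθ² = −r cosθ − r²(cos2θ)/√u − r⁴ sin²2θ/(4u^{3/2}),  u = L² − r² sin²θ = 0.0549773 m².
Substituting r = 0.0518 m, L = 0.2392 m, θ = 114°: d²x/dθ² = +0.028649 m.
a = ω²·d²x/dθ² = (318.2)²·(+0.028649) = +2900.4 m/s²;  |a| = 2900.4 m/s².

2900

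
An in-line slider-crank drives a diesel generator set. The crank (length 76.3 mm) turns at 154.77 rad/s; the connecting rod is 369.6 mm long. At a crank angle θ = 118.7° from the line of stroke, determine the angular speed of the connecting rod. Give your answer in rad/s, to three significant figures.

ω = 154.8 rad/s
The rod makes angle φ with the slider axis where L sinφ = r sinθ; differentiating, L cosφ·φ̇ = r ω cosθ.
L cosφ = √(L² − r² sin²θ) = 0.36349 m.
|ω_rod| = r ω |cosθ| / √(L² − r² sin²θ) = 0.0763·154.8·0.48022/0.36349 = 15.601 rad/s.

15.6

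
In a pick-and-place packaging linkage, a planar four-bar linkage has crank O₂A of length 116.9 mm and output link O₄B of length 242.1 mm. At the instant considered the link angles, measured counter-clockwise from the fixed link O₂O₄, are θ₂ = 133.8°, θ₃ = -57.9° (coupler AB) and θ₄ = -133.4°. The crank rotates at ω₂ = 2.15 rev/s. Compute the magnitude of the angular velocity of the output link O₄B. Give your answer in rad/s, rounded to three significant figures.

1.37

ω₂ = 13.51 rad/s (from 2.15 rev/s).
Differentiating the loop-closure r₂e^{iθ₂}+r₃e^{iθ₃}=r₁+r₄e^{iθ₄} gives r₂ω₂e^{iθ₂}+r₃ω₃e^{iθ₃}=r₄ω₄e^{iθ₄}.
Eliminating the other unknown: ω₄ = r₂ω₂ sin(θ₂−θ₃) / [r₄ sin(θ₄−θ₃)].
Numerator sine = -0.20279; denominator sine = -0.96815.
Result = 0.1169·13.51·(-0.20279) / (0.2421·(-0.96815)) = +1.3663 rad/s; magnitude 1.3663 rad/s.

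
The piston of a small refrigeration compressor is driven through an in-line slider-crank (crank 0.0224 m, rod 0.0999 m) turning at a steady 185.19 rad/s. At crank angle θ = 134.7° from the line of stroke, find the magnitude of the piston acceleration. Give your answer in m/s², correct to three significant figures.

ω = 185.2 rad/s
x(θ) = r cosθ + √(L² − r² sin²θ); with ω constant, a = ω²·d²x/dθ².
d²x/dθ² = −r cosθ − r²(cos2θ)/√u − r⁴ sin²2θ/(4u^{3/2}),  u = L² − r² sin²θ = 0.0097265 m².
Substituting r = 0.0224 m, L = 0.0999 m, θ = 134.7°: d²x/dθ² = +0.015744 m.
a = ω²·d²x/dθ² = (185.2)²·(+0.015744) = +539.94 m/s²;  |a| = 539.94 m/s².

540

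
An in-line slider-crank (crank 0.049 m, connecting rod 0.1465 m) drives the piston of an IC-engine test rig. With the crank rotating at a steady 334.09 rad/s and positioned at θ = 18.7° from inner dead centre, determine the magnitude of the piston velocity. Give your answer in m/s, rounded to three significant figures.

ω = 334.1 rad/s
For an in-line slider-crank, x = r cosθ + √(L² − r² sin²θ), so v = −rω sinθ·[1 + r cosθ/√(L² − r² sin²θ)].
With r = 0.049 m, L = 0.1465 m, θ = 18.7°: √(L² − r² sin²θ) = 0.14566 m.
v = −0.049·334.1·0.32061·[1 + 0.049·0.94721/0.14566] = -6.921 m/s.
|v| = 6.921 m/s.

6.92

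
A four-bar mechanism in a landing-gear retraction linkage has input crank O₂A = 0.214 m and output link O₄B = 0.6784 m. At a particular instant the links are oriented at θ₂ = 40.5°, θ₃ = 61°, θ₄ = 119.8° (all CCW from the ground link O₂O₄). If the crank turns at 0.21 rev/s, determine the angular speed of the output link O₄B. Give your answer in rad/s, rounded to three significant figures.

0.170

ω₂ = 1.319 rad/s (from 0.21 rev/s).
Differentiating the loop-closure r₂e^{iθ₂}+r₃e^{iθ₃}=r₁+r₄e^{iθ₄} gives r₂ω₂e^{iθ₂}+r₃ω₃e^{iθ₃}=r₄ω₄e^{iθ₄}.
Eliminating the other unknown: ω₄ = r₂ω₂ sin(θ₂−θ₃) / [r₄ sin(θ₄−θ₃)].
Numerator sine = -0.35021; denominator sine = +0.85536.
Result = 0.214·1.319·(-0.35021) / (0.6784·(+0.85536)) = -0.17041 rad/s; magnitude 0.17041 rad/s.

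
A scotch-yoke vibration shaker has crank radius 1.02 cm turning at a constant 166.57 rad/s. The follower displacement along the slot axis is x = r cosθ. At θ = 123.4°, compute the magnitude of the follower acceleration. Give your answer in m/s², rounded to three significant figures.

156

ω = 166.6 rad/s
x = r cosθ ⇒ ẍ = −rω² cosθ (ω constant).
|a| = rω²|cosθ| = 0.0102·(166.6)²·|cos 123.4°| = 155.79 m/s².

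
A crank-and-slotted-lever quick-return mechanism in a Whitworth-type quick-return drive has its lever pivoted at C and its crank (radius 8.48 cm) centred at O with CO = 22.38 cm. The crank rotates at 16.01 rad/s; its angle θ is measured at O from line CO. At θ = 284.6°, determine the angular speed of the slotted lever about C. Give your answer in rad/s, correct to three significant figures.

2.87

ω = 16.01 rad/s
Crank pin A relative to C: A = (d + r cosθ, r sinθ); lever angle φ = atan2(r sinθ, d + r cosθ).
Differentiating tanφ: φ̇ = rω(d cosθ + r)/(d² + r² + 2dr cosθ).
d² + r² + 2dr cosθ = |CA|² = 0.0668451 m²;  d cosθ + r = +0.14121 m.
|ω_lever| = |0.0848·16.01·+0.14121| / 0.0668451 = 2.8681 rad/s.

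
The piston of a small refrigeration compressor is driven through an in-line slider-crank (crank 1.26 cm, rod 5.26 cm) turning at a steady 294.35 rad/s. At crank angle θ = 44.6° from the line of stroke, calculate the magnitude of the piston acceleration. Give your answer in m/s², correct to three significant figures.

785

ω = 294.4 rad/s
x(θ) = r cosθ + √(L² − r² sin²θ); with ω constant, a = ω²·d²x/dθ².
d²x/dθ² = −r cosθ − r²(cos2θ)/√u − r⁴ sin²2θ/(4u^{3/2}),  u = L² − r² sin²θ = 0.00268849 m².
Substituting r = 0.0126 m, L = 0.0526 m, θ = 44.6°: d²x/dθ² = -0.0090595 m.
a = ω²·d²x/dθ² = (294.4)²·(-0.0090595) = -784.93 m/s²;  |a| = 784.93 m/s².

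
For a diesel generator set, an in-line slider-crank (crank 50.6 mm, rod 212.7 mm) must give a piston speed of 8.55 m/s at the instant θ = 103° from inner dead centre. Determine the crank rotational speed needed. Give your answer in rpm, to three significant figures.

For an in-line slider-crank, |v_piston| = rω|sinθ|·[1 + r cosθ/√(L² − r² sin²θ)].
With r = 0.0506 m, L = 0.2127 m, θ = 103°: the bracketed kinematic factor |dx/dθ| = 0.046591 m.
ω = v/|dx/dθ| = 8.55/0.046591 = 183.51 rad/s.
N = 60ω/(2π) = 1752.4 rpm.

1750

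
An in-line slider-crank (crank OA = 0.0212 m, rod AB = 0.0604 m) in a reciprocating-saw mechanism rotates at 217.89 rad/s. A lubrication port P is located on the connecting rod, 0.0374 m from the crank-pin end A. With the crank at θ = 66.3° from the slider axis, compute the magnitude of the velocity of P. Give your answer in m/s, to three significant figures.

ω = 217.9 rad/s.  Crank-pin speed |V_A| = rω = 4.6193 m/s, perpendicular to OA.
Rod angle: sinφ = −(r/L) sinθ ⇒ φ = -18.747°; ω_rod = −rω cosθ/√(L²−r²sin²θ) = -32.462 rad/s.
V_P = V_A + ω_rod × AP, with AP = 0.0374 m along the rod.
Components: V_Px = −rω sinθ − a·ω_rod·sinφ = -4.6199 m/s;  V_Py = rω cosθ + a·ω_rod·cosφ = +0.70702 m/s.
|V_P| = √(V_Px² + V_Py²) = 4.6737 m/s.

4.67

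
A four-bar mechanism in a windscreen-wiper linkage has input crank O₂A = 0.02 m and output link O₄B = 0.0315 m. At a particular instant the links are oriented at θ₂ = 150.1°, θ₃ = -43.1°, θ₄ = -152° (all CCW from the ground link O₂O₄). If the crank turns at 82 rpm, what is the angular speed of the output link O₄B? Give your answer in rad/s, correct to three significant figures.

1.32

ω₂ = 8.587 rad/s (from 82 rpm).
Differentiating the loop-closure r₂e^{iθ₂}+r₃e^{iθ₃}=r₁+r₄e^{iθ₄} gives r₂ω₂e^{iθ₂}+r₃ω₃e^{iθ₃}=r₄ω₄e^{iθ₄}.
Eliminating the other unknown: ω₄ = r₂ω₂ sin(θ₂−θ₃) / [r₄ sin(θ₄−θ₃)].
Numerator sine = -0.22835; denominator sine = -0.94609.
Result = 0.02·8.587·(-0.22835) / (0.0315·(-0.94609)) = +1.3159 rad/s; magnitude 1.3159 rad/s.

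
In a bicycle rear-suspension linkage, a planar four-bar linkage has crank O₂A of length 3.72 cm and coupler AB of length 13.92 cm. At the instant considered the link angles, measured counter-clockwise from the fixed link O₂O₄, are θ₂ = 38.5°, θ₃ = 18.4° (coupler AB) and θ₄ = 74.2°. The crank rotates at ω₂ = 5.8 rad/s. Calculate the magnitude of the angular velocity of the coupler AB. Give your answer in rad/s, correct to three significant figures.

1.09

ω₂ = 5.8 rad/s
Differentiating the loop-closure r₂e^{iθ₂}+r₃e^{iθ₃}=r₁+r₄e^{iθ₄} gives r₂ω₂e^{iθ₂}+r₃ω₃e^{iθ₃}=r₄ω₄e^{iθ₄}.
Eliminating the other unknown: ω₃ = r₂ω₂ sin(θ₄−θ₂) / [r₃ sin(θ₃−θ₄)].
Numerator sine = +0.58354; denominator sine = -0.82708.
Result = 0.0372·5.8·(+0.58354) / (0.1392·(-0.82708)) = -1.0936 rad/s; magnitude 1.0936 rad/s.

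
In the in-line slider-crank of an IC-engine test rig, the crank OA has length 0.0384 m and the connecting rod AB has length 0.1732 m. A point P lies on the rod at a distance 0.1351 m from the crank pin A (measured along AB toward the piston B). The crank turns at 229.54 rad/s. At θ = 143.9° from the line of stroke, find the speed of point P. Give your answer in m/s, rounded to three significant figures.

ω = 229.5 rad/s.  Crank-pin speed |V_A| = rω = 8.8143 m/s, perpendicular to OA.
Rod angle: sinφ = −(r/L) sinθ ⇒ φ = -7.506°; ω_rod = −rω cosθ/√(L²−r²sin²θ) = +41.475 rad/s.
V_P = V_A + ω_rod × AP, with AP = 0.1351 m along the rod.
Components: V_Px = −rω sinθ − a·ω_rod·sinφ = -4.4614 m/s;  V_Py = rω cosθ + a·ω_rod·cosφ = -1.5667 m/s.
|V_P| = √(V_Px² + V_Py²) = 4.7285 m/s.

4.73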